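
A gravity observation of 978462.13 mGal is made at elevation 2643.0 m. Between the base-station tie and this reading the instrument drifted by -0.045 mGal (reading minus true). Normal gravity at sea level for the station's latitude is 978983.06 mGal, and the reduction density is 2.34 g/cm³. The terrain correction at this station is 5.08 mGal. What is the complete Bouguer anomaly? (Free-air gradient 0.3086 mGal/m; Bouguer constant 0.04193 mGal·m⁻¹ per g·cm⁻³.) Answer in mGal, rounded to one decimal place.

Drift-corrected reading = 978462.13 − (-0.045) = 978462.175 mGal
Free-air correction = 0.3086 × 2643.0 = 815.63 mGal
Free-air anomaly = 978462.175 − 978983.06 + (815.63) = 294.745 mGal
Bouguer slab correction = 0.04193 × 2.34 × 2643.0 = 259.32 mGal
Simple Bouguer anomaly = 294.745 − (259.32) = 35.425 mGal
Complete Bouguer anomaly = 35.425 + 5.08 = 40.505 mGal

40.5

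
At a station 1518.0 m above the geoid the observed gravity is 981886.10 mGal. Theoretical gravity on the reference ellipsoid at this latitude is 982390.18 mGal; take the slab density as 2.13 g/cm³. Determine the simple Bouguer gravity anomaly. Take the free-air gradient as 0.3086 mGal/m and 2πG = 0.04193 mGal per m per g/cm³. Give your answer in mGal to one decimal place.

-171.2

Free-air correction = 0.3086 × 1518.0 = 468.45 mGal
Free-air anomaly = 981886.10 − 982390.18 + (468.45) = -35.63 mGal
Bouguer slab correction = 0.04193 × 2.13 × 1518.0 = 135.57 mGal
Simple Bouguer anomaly = -35.63 − (135.57) = -171.20 mGal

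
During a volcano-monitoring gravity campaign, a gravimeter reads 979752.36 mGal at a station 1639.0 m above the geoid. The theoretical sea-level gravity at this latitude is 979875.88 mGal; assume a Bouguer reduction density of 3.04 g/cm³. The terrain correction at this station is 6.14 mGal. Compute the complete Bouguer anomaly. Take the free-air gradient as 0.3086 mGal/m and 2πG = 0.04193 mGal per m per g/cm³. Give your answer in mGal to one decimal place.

179.5

Free-air correction = 0.3086 × 1639.0 = 505.80 mGal
Free-air anomaly = 979752.36 − 979875.88 + (505.80) = 382.28 mGal
Bouguer slab correction = 0.04193 × 3.04 × 1639.0 = 208.92 mGal
Simple Bouguer anomaly = 382.28 − (208.92) = 173.36 mGal
Complete Bouguer anomaly = 173.36 + 6.14 = 179.50 mGal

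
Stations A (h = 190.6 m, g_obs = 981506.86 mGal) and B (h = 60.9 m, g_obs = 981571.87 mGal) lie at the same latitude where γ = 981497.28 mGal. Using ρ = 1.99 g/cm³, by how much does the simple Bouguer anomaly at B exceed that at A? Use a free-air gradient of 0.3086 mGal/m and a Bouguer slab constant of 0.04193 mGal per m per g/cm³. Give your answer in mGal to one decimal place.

Δg_SB(A) = 981506.86 − 981497.28 + 0.3086×190.6 − 0.04193×1.99×190.6 = 52.50 mGal
Δg_SB(B) = 981571.87 − 981497.28 + 0.3086×60.9 − 0.04193×1.99×60.9 = 88.30 mGal
Difference = 88.30 − (52.50) = 35.80 mGal

35.8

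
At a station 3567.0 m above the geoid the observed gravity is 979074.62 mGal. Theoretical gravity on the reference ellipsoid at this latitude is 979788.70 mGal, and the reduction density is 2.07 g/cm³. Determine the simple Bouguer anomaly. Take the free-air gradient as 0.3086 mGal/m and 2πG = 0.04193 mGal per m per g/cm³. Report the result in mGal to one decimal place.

Free-air correction = 0.3086 × 3567.0 = 1100.78 mGal
Free-air anomaly = 979074.62 − 979788.70 + (1100.78) = 386.70 mGal
Bouguer slab correction = 0.04193 × 2.07 × 3567.0 = 309.60 mGal
Simple Bouguer anomaly = 386.70 − (309.60) = 77.10 mGal

77.1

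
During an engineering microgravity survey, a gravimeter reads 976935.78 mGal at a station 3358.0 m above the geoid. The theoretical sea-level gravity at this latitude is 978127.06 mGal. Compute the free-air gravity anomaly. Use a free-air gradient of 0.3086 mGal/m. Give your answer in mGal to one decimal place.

-155.0

Free-air correction = 0.3086 × 3358.0 = 1036.28 mGal
Free-air anomaly = 976935.78 − 978127.06 + (1036.28) = -155.00 mGal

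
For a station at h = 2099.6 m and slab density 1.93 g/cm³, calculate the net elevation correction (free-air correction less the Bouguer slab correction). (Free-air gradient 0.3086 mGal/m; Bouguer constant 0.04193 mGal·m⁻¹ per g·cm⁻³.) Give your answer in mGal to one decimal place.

Combined gradient = 0.3086 − 0.04193 × 1.93 = 0.2276751 mGal/m
Combined elevation correction = 0.2276751 × 2099.6 = 478.0 mGal

478.0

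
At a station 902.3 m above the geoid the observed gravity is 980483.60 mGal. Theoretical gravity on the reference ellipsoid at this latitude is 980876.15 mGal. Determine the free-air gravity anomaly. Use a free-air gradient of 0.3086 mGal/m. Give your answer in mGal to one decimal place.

-114.1

Free-air correction = 0.3086 × 902.3 = 278.45 mGal
Free-air anomaly = 980483.60 − 980876.15 + (278.45) = -114.10 mGal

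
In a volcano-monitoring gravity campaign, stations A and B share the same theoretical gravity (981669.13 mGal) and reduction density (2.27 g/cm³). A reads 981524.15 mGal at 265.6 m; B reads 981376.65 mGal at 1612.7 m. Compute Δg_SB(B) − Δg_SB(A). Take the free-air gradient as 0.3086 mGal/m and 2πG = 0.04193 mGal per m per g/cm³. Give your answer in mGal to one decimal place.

140.0

Δg_SB(A) = 981524.15 − 981669.13 + 0.3086×265.6 − 0.04193×2.27×265.6 = -88.30 mGal
Δg_SB(B) = 981376.65 − 981669.13 + 0.3086×1612.7 − 0.04193×2.27×1612.7 = 51.70 mGal
Difference = 51.70 − (-88.30) = 140.00 mGal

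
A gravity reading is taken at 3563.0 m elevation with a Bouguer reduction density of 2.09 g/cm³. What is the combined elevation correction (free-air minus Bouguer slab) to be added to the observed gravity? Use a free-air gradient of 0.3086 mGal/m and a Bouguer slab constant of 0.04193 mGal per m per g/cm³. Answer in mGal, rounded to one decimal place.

Combined gradient = 0.3086 − 0.04193 × 2.09 = 0.2209663 mGal/m
Combined elevation correction = 0.2209663 × 3563.0 = 787.3 mGal

787.3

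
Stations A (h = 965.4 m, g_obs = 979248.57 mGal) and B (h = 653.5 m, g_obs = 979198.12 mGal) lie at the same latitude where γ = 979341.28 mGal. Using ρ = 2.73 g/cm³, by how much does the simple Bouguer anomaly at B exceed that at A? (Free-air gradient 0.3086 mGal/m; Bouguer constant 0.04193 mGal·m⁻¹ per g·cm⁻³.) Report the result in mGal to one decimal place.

Δg_SB(A) = 979248.57 − 979341.28 + 0.3086×965.4 − 0.04193×2.73×965.4 = 94.70 mGal
Δg_SB(B) = 979198.12 − 979341.28 + 0.3086×653.5 − 0.04193×2.73×653.5 = -16.30 mGal
Difference = -16.30 − (94.70) = -111.00 mGal

-111.0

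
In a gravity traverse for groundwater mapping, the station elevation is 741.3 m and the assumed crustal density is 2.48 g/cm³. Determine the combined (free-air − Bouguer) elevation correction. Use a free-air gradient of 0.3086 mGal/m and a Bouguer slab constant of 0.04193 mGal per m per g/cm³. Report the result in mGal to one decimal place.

Combined gradient = 0.3086 − 0.04193 × 2.48 = 0.2046136 mGal/m
Combined elevation correction = 0.2046136 × 741.3 = 151.7 mGal

151.7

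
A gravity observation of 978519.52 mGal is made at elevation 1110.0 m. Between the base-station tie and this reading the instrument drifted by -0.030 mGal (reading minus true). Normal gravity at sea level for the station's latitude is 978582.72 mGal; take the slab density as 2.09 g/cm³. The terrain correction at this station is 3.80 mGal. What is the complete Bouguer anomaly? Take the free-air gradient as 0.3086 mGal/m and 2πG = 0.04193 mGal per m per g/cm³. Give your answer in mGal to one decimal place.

185.9

Drift-corrected reading = 978519.52 − (-0.030) = 978519.550 mGal
Free-air correction = 0.3086 × 1110.0 = 342.55 mGal
Free-air anomaly = 978519.550 − 978582.72 + (342.55) = 279.380 mGal
Bouguer slab correction = 0.04193 × 2.09 × 1110.0 = 97.27 mGal
Simple Bouguer anomaly = 279.380 − (97.27) = 182.110 mGal
Complete Bouguer anomaly = 182.110 + 3.80 = 185.910 mGal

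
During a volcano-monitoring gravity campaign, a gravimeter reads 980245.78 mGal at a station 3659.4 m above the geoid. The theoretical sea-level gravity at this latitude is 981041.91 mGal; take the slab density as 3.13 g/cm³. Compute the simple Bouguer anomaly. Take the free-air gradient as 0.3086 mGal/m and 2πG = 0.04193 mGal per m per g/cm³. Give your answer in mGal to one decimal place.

-147.1

Free-air correction = 0.3086 × 3659.4 = 1129.29 mGal
Free-air anomaly = 980245.78 − 981041.91 + (1129.29) = 333.16 mGal
Bouguer slab correction = 0.04193 × 3.13 × 3659.4 = 480.26 mGal
Simple Bouguer anomaly = 333.16 − (480.26) = -147.10 mGal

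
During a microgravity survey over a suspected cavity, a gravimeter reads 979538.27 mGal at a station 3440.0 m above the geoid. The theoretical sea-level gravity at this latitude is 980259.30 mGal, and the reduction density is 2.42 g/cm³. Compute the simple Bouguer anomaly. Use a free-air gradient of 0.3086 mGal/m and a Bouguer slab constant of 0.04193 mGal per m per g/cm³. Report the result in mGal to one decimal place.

Free-air correction = 0.3086 × 3440.0 = 1061.58 mGal
Free-air anomaly = 979538.27 − 980259.30 + (1061.58) = 340.55 mGal
Bouguer slab correction = 0.04193 × 2.42 × 3440.0 = 349.06 mGal
Simple Bouguer anomaly = 340.55 − (349.06) = -8.51 mGal

-8.5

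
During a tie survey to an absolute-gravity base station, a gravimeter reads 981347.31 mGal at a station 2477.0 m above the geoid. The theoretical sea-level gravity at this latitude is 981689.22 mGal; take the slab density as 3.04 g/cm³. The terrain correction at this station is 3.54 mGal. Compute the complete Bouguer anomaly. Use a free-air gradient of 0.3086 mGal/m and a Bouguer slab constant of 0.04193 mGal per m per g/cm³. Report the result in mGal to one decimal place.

Free-air correction = 0.3086 × 2477.0 = 764.40 mGal
Free-air anomaly = 981347.31 − 981689.22 + (764.40) = 422.49 mGal
Bouguer slab correction = 0.04193 × 3.04 × 2477.0 = 315.74 mGal
Simple Bouguer anomaly = 422.49 − (315.74) = 106.75 mGal
Complete Bouguer anomaly = 106.75 + 3.54 = 110.29 mGal

110.3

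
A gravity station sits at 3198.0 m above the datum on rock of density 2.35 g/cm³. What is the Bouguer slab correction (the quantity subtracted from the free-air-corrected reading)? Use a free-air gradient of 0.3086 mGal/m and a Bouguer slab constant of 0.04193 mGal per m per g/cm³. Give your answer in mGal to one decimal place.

Bouguer slab correction = 0.04193 × 2.35 × 3198.0 = 315.1 mGal

315.1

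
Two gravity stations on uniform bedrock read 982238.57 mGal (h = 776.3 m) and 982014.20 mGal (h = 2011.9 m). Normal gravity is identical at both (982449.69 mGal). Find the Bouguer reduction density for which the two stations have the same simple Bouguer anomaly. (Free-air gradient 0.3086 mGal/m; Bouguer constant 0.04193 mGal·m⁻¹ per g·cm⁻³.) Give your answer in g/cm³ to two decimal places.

3.03

Δg_obs = 982014.20 − 982238.57 = -224.37 mGal over Δh = 2011.9 − 776.3 = 1235.6 m
Equal Bouguer anomalies ⇒ Δg_obs + (0.3086 − 0.04193ρ)·Δh = 0
0.3086 − 0.04193ρ = −Δg_obs/Δh = 0.18159
ρ = (0.3086 − 0.18159) / 0.04193 = 3.03 g/cm³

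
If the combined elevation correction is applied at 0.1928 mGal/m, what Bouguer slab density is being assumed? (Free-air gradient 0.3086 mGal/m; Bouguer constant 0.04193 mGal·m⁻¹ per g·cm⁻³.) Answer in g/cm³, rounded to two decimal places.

2.76

0.1928 = 0.3086 − 0.04193 × ρ
ρ = (0.3086 − 0.1928) / 0.04193 = 2.76 g/cm³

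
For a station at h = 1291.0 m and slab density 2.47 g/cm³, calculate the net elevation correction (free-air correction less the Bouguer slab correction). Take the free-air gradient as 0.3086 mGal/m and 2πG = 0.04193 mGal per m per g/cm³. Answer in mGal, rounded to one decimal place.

Combined gradient = 0.3086 − 0.04193 × 2.47 = 0.2050329 mGal/m
Combined elevation correction = 0.2050329 × 1291.0 = 264.7 mGal

264.7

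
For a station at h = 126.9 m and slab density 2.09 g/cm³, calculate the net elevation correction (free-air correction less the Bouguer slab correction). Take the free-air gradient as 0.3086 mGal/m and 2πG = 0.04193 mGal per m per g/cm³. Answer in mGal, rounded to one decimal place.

Combined gradient = 0.3086 − 0.04193 × 2.09 = 0.2209663 mGal/m
Combined elevation correction = 0.2209663 × 126.9 = 28.0 mGal

28.0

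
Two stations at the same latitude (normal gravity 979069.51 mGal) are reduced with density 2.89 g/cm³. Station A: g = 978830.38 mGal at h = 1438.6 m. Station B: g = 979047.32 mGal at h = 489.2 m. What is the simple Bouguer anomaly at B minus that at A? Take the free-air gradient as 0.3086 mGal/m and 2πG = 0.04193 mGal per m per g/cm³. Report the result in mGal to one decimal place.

39.0

Δg_SB(A) = 978830.38 − 979069.51 + 0.3086×1438.6 − 0.04193×2.89×1438.6 = 30.50 mGal
Δg_SB(B) = 979047.32 − 979069.51 + 0.3086×489.2 − 0.04193×2.89×489.2 = 69.50 mGal
Difference = 69.50 − (30.50) = 39.00 mGal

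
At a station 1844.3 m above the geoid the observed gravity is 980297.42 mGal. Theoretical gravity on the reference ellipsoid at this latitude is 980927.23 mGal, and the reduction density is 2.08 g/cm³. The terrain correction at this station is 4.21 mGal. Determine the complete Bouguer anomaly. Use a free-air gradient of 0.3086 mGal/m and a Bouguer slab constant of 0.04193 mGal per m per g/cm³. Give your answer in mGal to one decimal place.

-217.3

Free-air correction = 0.3086 × 1844.3 = 569.15 mGal
Free-air anomaly = 980297.42 − 980927.23 + (569.15) = -60.66 mGal
Bouguer slab correction = 0.04193 × 2.08 × 1844.3 = 160.85 mGal
Simple Bouguer anomaly = -60.66 − (160.85) = -221.51 mGal
Complete Bouguer anomaly = -221.51 + 4.21 = -217.30 mGal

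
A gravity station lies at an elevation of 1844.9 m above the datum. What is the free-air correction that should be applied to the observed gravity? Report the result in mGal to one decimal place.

569.3

Free-air correction = 0.3086 × 1844.9 = 569.3 mGal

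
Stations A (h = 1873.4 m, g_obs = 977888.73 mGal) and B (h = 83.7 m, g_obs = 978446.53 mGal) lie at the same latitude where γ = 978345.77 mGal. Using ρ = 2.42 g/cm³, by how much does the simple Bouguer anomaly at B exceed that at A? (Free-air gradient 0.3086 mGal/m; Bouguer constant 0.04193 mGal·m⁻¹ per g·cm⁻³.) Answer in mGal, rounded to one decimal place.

187.1

Δg_SB(A) = 977888.73 − 978345.77 + 0.3086×1873.4 − 0.04193×2.42×1873.4 = -69.00 mGal
Δg_SB(B) = 978446.53 − 978345.77 + 0.3086×83.7 − 0.04193×2.42×83.7 = 118.10 mGal
Difference = 118.10 − (-69.00) = 187.10 mGal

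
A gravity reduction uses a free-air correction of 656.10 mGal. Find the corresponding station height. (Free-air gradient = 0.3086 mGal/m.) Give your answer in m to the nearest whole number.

2126

h = 656.10 / 0.3086 = 2126.05 m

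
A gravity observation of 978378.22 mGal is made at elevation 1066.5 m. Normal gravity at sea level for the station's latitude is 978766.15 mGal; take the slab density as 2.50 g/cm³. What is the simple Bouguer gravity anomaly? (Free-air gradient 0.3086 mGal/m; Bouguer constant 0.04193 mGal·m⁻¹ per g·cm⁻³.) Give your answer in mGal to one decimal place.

-170.6

Free-air correction = 0.3086 × 1066.5 = 329.12 mGal
Free-air anomaly = 978378.22 − 978766.15 + (329.12) = -58.81 mGal
Bouguer slab correction = 0.04193 × 2.50 × 1066.5 = 111.80 mGal
Simple Bouguer anomaly = -58.81 − (111.80) = -170.61 mGal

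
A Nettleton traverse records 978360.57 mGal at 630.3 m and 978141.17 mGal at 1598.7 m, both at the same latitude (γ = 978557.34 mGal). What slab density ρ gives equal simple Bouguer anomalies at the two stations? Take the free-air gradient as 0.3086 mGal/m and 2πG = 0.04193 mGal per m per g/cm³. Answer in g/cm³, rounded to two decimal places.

1.96

Δg_obs = 978141.17 − 978360.57 = -219.40 mGal over Δh = 1598.7 − 630.3 = 968.4 m
Equal Bouguer anomalies ⇒ Δg_obs + (0.3086 − 0.04193ρ)·Δh = 0
0.3086 − 0.04193ρ = −Δg_obs/Δh = 0.22656
ρ = (0.3086 − 0.22656) / 0.04193 = 1.96 g/cm³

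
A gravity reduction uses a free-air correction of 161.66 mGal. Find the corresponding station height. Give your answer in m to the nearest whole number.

h = 161.66 / 0.3086 = 523.85 m

524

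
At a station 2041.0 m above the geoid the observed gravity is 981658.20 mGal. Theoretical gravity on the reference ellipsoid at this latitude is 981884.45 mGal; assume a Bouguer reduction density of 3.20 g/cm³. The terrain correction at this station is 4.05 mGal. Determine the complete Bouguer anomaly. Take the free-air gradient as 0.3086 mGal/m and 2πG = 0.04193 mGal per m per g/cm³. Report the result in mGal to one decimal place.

133.8

Free-air correction = 0.3086 × 2041.0 = 629.85 mGal
Free-air anomaly = 981658.20 − 981884.45 + (629.85) = 403.60 mGal
Bouguer slab correction = 0.04193 × 3.20 × 2041.0 = 273.85 mGal
Simple Bouguer anomaly = 403.60 − (273.85) = 129.75 mGal
Complete Bouguer anomaly = 129.75 + 4.05 = 133.80 mGal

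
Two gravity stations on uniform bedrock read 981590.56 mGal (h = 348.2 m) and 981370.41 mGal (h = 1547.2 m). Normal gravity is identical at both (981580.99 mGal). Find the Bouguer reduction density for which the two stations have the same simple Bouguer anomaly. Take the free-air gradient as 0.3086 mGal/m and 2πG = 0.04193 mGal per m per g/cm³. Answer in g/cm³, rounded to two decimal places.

2.98

Δg_obs = 981370.41 − 981590.56 = -220.15 mGal over Δh = 1547.2 − 348.2 = 1199.0 m
Equal Bouguer anomalies ⇒ Δg_obs + (0.3086 − 0.04193ρ)·Δh = 0
0.3086 − 0.04193ρ = −Δg_obs/Δh = 0.18361
ρ = (0.3086 − 0.18361) / 0.04193 = 2.98 g/cm³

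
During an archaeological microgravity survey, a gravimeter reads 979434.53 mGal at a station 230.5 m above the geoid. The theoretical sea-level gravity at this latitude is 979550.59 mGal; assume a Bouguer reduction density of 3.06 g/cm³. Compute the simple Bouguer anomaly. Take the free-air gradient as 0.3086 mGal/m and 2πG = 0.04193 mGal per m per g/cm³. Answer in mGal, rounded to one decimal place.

-74.5

Free-air correction = 0.3086 × 230.5 = 71.13 mGal
Free-air anomaly = 979434.53 − 979550.59 + (71.13) = -44.93 mGal
Bouguer slab correction = 0.04193 × 3.06 × 230.5 = 29.57 mGal
Simple Bouguer anomaly = -44.93 − (29.57) = -74.50 mGal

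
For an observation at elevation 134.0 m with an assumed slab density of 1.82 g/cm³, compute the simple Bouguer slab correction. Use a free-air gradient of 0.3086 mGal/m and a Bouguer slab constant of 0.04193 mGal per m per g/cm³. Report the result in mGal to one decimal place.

10.2

Bouguer slab correction = 0.04193 × 1.82 × 134.0 = 10.2 mGal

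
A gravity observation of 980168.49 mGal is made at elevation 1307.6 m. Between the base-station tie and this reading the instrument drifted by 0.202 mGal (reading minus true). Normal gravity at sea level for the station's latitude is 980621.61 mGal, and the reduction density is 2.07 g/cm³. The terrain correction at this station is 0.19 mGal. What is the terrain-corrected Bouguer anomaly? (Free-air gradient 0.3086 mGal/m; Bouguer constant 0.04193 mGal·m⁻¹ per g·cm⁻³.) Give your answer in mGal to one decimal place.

-163.1

Drift-corrected reading = 980168.49 − (0.202) = 980168.288 mGal
Free-air correction = 0.3086 × 1307.6 = 403.53 mGal
Free-air anomaly = 980168.288 − 980621.61 + (403.53) = -49.792 mGal
Bouguer slab correction = 0.04193 × 2.07 × 1307.6 = 113.49 mGal
Simple Bouguer anomaly = -49.792 − (113.49) = -163.282 mGal
Complete Bouguer anomaly = -163.282 + 0.19 = -163.092 mGal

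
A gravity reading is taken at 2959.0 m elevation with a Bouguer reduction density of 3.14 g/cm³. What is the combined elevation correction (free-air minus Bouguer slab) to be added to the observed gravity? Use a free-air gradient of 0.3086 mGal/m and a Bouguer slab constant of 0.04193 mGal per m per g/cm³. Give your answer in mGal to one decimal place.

523.6

Combined gradient = 0.3086 − 0.04193 × 3.14 = 0.1769398 mGal/m
Combined elevation correction = 0.1769398 × 2959.0 = 523.6 mGal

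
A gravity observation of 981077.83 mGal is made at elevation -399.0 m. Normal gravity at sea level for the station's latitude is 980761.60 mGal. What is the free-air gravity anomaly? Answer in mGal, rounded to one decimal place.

193.1

Free-air correction = 0.3086 × -399.0 = -123.13 mGal
Free-air anomaly = 981077.83 − 980761.60 + (-123.13) = 193.10 mGal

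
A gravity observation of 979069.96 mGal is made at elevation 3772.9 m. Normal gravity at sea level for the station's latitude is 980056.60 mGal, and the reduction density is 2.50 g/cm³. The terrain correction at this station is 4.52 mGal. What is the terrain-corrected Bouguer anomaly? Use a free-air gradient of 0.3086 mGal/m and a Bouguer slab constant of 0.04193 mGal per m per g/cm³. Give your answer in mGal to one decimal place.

Free-air correction = 0.3086 × 3772.9 = 1164.32 mGal
Free-air anomaly = 979069.96 − 980056.60 + (1164.32) = 177.68 mGal
Bouguer slab correction = 0.04193 × 2.50 × 3772.9 = 395.49 mGal
Simple Bouguer anomaly = 177.68 − (395.49) = -217.81 mGal
Complete Bouguer anomaly = -217.81 + 4.52 = -213.29 mGal

-213.3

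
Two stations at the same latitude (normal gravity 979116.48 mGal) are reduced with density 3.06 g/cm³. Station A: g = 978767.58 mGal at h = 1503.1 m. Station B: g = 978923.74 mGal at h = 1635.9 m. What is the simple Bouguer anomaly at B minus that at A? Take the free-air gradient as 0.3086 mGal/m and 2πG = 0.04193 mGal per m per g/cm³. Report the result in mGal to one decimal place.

180.1

Δg_SB(A) = 978767.58 − 979116.48 + 0.3086×1503.1 − 0.04193×3.06×1503.1 = -77.90 mGal
Δg_SB(B) = 978923.74 − 979116.48 + 0.3086×1635.9 − 0.04193×3.06×1635.9 = 102.20 mGal
Difference = 102.20 − (-77.90) = 180.10 mGal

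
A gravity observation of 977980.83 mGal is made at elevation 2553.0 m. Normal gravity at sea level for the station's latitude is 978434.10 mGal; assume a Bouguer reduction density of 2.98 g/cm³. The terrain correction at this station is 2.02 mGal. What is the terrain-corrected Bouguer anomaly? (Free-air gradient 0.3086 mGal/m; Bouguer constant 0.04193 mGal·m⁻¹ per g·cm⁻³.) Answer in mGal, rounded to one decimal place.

Free-air correction = 0.3086 × 2553.0 = 787.86 mGal
Free-air anomaly = 977980.83 − 978434.10 + (787.86) = 334.59 mGal
Bouguer slab correction = 0.04193 × 2.98 × 2553.0 = 319.00 mGal
Simple Bouguer anomaly = 334.59 − (319.00) = 15.59 mGal
Complete Bouguer anomaly = 15.59 + 2.02 = 17.61 mGal

17.6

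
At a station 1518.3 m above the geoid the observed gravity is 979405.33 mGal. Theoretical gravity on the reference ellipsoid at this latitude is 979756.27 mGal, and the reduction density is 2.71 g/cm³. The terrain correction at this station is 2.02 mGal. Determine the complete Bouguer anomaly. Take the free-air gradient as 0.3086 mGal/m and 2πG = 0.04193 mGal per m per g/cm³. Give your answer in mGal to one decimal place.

Free-air correction = 0.3086 × 1518.3 = 468.55 mGal
Free-air anomaly = 979405.33 − 979756.27 + (468.55) = 117.61 mGal
Bouguer slab correction = 0.04193 × 2.71 × 1518.3 = 172.52 mGal
Simple Bouguer anomaly = 117.61 − (172.52) = -54.91 mGal
Complete Bouguer anomaly = -54.91 + 2.02 = -52.89 mGal

-52.9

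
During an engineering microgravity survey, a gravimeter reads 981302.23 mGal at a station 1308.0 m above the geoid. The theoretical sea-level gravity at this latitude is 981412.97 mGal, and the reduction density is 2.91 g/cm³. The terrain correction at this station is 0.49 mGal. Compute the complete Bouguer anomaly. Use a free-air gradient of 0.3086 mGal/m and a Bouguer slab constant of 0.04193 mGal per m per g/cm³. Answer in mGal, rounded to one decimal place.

133.8

Free-air correction = 0.3086 × 1308.0 = 403.65 mGal
Free-air anomaly = 981302.23 − 981412.97 + (403.65) = 292.91 mGal
Bouguer slab correction = 0.04193 × 2.91 × 1308.0 = 159.60 mGal
Simple Bouguer anomaly = 292.91 − (159.60) = 133.31 mGal
Complete Bouguer anomaly = 133.31 + 0.49 = 133.80 mGal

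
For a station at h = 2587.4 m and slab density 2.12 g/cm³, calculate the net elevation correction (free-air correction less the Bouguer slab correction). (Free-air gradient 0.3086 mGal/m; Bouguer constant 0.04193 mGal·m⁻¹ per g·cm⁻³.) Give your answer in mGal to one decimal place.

568.5

Combined gradient = 0.3086 − 0.04193 × 2.12 = 0.2197084 mGal/m
Combined elevation correction = 0.2197084 × 2587.4 = 568.5 mGal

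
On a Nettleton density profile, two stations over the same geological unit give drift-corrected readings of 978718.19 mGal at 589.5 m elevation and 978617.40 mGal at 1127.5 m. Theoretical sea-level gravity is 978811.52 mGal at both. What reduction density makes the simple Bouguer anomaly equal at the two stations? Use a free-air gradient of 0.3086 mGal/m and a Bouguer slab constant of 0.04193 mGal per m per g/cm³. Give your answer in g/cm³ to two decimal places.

2.89

Δg_obs = 978617.40 − 978718.19 = -100.79 mGal over Δh = 1127.5 − 589.5 = 538.0 m
Equal Bouguer anomalies ⇒ Δg_obs + (0.3086 − 0.04193ρ)·Δh = 0
0.3086 − 0.04193ρ = −Δg_obs/Δh = 0.18734
ρ = (0.3086 − 0.18734) / 0.04193 = 2.89 g/cm³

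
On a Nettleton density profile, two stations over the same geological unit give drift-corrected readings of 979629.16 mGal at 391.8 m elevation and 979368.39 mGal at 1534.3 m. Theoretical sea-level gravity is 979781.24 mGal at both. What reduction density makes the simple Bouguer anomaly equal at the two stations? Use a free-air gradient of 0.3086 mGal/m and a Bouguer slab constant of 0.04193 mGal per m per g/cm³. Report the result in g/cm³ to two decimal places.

Δg_obs = 979368.39 − 979629.16 = -260.77 mGal over Δh = 1534.3 − 391.8 = 1142.5 m
Equal Bouguer anomalies ⇒ Δg_obs + (0.3086 − 0.04193ρ)·Δh = 0
0.3086 − 0.04193ρ = −Δg_obs/Δh = 0.22825
ρ = (0.3086 − 0.22825) / 0.04193 = 1.92 g/cm³

1.92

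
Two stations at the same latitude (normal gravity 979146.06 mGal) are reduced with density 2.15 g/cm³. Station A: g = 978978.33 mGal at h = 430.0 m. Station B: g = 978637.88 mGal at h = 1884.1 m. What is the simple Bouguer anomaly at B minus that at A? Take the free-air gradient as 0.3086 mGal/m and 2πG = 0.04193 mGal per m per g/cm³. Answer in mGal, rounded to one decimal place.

Δg_SB(A) = 978978.33 − 979146.06 + 0.3086×430.0 − 0.04193×2.15×430.0 = -73.80 mGal
Δg_SB(B) = 978637.88 − 979146.06 + 0.3086×1884.1 − 0.04193×2.15×1884.1 = -96.60 mGal
Difference = -96.60 − (-73.80) = -22.80 mGal

-22.8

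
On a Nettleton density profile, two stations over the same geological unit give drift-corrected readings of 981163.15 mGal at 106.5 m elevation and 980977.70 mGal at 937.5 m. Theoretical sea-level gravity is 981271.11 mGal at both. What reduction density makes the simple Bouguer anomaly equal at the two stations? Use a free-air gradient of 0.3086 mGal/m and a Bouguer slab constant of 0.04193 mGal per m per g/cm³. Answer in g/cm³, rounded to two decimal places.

Δg_obs = 980977.70 − 981163.15 = -185.45 mGal over Δh = 937.5 − 106.5 = 831.0 m
Equal Bouguer anomalies ⇒ Δg_obs + (0.3086 − 0.04193ρ)·Δh = 0
0.3086 − 0.04193ρ = −Δg_obs/Δh = 0.22316
ρ = (0.3086 − 0.22316) / 0.04193 = 2.04 g/cm³

2.04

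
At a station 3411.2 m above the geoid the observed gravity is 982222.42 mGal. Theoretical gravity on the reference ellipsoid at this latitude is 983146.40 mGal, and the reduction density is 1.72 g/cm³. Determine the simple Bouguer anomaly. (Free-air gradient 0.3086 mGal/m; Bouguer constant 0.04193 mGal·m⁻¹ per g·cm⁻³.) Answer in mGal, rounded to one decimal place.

Free-air correction = 0.3086 × 3411.2 = 1052.70 mGal
Free-air anomaly = 982222.42 − 983146.40 + (1052.70) = 128.72 mGal
Bouguer slab correction = 0.04193 × 1.72 × 3411.2 = 246.01 mGal
Simple Bouguer anomaly = 128.72 − (246.01) = -117.29 mGal

-117.3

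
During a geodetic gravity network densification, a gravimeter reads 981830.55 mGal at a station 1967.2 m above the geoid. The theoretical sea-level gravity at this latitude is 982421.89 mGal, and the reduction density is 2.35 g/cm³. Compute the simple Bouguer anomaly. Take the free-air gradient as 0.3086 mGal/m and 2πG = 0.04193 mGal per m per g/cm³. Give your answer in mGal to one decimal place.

-178.1

Free-air correction = 0.3086 × 1967.2 = 607.08 mGal
Free-air anomaly = 981830.55 − 982421.89 + (607.08) = 15.74 mGal
Bouguer slab correction = 0.04193 × 2.35 × 1967.2 = 193.84 mGal
Simple Bouguer anomaly = 15.74 − (193.84) = -178.10 mGal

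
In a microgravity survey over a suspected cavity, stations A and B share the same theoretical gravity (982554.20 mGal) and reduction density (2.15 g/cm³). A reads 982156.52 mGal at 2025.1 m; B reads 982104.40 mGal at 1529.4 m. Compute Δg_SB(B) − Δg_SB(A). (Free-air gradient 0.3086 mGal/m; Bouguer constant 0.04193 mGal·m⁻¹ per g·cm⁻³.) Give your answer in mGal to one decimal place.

-160.4

Δg_SB(A) = 982156.52 − 982554.20 + 0.3086×2025.1 − 0.04193×2.15×2025.1 = 44.70 mGal
Δg_SB(B) = 982104.40 − 982554.20 + 0.3086×1529.4 − 0.04193×2.15×1529.4 = -115.70 mGal
Difference = -115.70 − (44.70) = -160.40 mGal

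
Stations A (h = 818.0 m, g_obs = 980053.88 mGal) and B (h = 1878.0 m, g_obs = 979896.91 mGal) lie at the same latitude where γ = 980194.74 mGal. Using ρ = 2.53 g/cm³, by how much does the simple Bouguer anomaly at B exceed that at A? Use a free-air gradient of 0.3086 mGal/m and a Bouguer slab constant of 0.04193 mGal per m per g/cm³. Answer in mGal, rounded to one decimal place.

57.7

Δg_SB(A) = 980053.88 − 980194.74 + 0.3086×818.0 − 0.04193×2.53×818.0 = 24.80 mGal
Δg_SB(B) = 979896.91 − 980194.74 + 0.3086×1878.0 − 0.04193×2.53×1878.0 = 82.50 mGal
Difference = 82.50 − (24.80) = 57.70 mGal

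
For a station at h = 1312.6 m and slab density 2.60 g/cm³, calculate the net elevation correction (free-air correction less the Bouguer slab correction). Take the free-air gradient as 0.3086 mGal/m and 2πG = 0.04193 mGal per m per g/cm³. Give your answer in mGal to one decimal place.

262.0

Combined gradient = 0.3086 − 0.04193 × 2.60 = 0.1995820 mGal/m
Combined elevation correction = 0.1995820 × 1312.6 = 262.0 mGal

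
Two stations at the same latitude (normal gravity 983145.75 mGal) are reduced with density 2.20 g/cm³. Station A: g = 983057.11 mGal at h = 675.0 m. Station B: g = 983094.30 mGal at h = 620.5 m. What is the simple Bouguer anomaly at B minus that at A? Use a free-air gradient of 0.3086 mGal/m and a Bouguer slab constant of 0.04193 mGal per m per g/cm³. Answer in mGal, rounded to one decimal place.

Δg_SB(A) = 983057.11 − 983145.75 + 0.3086×675.0 − 0.04193×2.20×675.0 = 57.40 mGal
Δg_SB(B) = 983094.30 − 983145.75 + 0.3086×620.5 − 0.04193×2.20×620.5 = 82.80 mGal
Difference = 82.80 − (57.40) = 25.40 mGal

25.4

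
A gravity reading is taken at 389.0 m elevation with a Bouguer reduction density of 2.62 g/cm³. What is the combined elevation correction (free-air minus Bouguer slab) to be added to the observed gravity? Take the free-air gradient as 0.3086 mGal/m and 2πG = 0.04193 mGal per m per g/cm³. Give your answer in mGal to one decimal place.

77.3

Combined gradient = 0.3086 − 0.04193 × 2.62 = 0.1987434 mGal/m
Combined elevation correction = 0.1987434 × 389.0 = 77.3 mGal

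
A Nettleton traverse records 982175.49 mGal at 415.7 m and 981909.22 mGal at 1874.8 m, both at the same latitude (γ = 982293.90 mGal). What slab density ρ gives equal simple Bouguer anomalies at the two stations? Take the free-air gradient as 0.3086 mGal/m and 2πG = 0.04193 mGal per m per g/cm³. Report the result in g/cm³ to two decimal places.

Δg_obs = 981909.22 − 982175.49 = -266.27 mGal over Δh = 1874.8 − 415.7 = 1459.1 m
Equal Bouguer anomalies ⇒ Δg_obs + (0.3086 − 0.04193ρ)·Δh = 0
0.3086 − 0.04193ρ = −Δg_obs/Δh = 0.18249
ρ = (0.3086 − 0.18249) / 0.04193 = 3.01 g/cm³

3.01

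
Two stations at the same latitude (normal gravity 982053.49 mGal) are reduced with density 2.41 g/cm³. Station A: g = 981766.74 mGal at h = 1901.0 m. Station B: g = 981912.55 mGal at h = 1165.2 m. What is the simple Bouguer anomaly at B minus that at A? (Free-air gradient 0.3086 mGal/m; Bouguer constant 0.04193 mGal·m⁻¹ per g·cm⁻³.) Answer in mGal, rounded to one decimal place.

Δg_SB(A) = 981766.74 − 982053.49 + 0.3086×1901.0 − 0.04193×2.41×1901.0 = 107.80 mGal
Δg_SB(B) = 981912.55 − 982053.49 + 0.3086×1165.2 − 0.04193×2.41×1165.2 = 100.90 mGal
Difference = 100.90 − (107.80) = -6.90 mGal

-6.9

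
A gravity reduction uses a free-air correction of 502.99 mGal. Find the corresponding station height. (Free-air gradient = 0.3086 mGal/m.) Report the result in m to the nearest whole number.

1630

h = 502.99 / 0.3086 = 1629.91 m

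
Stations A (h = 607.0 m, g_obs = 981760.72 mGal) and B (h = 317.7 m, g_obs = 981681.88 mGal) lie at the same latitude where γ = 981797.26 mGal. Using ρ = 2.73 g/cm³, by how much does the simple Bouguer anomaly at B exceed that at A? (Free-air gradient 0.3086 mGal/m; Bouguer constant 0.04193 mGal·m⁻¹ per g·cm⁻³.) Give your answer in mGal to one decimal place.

Δg_SB(A) = 981760.72 − 981797.26 + 0.3086×607.0 − 0.04193×2.73×607.0 = 81.30 mGal
Δg_SB(B) = 981681.88 − 981797.26 + 0.3086×317.7 − 0.04193×2.73×317.7 = -53.70 mGal
Difference = -53.70 − (81.30) = -135.00 mGal

-135.0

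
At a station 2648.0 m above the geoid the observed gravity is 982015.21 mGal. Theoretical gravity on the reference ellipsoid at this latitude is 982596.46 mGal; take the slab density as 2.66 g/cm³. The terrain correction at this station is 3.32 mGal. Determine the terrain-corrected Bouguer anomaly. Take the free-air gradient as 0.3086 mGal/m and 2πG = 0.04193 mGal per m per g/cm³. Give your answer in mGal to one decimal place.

Free-air correction = 0.3086 × 2648.0 = 817.17 mGal
Free-air anomaly = 982015.21 − 982596.46 + (817.17) = 235.92 mGal
Bouguer slab correction = 0.04193 × 2.66 × 2648.0 = 295.34 mGal
Simple Bouguer anomaly = 235.92 − (295.34) = -59.42 mGal
Complete Bouguer anomaly = -59.42 + 3.32 = -56.10 mGal

-56.1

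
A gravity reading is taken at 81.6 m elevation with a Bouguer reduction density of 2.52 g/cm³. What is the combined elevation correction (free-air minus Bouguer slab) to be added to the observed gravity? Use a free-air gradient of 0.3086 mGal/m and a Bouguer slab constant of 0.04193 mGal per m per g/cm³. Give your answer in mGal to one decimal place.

Combined gradient = 0.3086 − 0.04193 × 2.52 = 0.2029364 mGal/m
Combined elevation correction = 0.2029364 × 81.6 = 16.6 mGal

16.6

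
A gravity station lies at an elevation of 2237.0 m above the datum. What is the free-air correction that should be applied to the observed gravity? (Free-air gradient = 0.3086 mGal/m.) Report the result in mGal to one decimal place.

690.3

Free-air correction = 0.3086 × 2237.0 = 690.3 mGal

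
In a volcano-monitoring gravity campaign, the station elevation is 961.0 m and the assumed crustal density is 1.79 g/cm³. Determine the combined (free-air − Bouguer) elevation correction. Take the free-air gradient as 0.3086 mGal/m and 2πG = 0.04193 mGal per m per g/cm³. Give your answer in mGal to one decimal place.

224.4

Combined gradient = 0.3086 − 0.04193 × 1.79 = 0.2335453 mGal/m
Combined elevation correction = 0.2335453 × 961.0 = 224.4 mGal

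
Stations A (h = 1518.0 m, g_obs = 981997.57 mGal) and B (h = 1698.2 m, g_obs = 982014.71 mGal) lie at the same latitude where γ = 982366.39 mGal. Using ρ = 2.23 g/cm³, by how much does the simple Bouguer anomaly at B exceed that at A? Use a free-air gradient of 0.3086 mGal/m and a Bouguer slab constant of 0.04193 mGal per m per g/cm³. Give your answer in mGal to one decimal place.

Δg_SB(A) = 981997.57 − 982366.39 + 0.3086×1518.0 − 0.04193×2.23×1518.0 = -42.30 mGal
Δg_SB(B) = 982014.71 − 982366.39 + 0.3086×1698.2 − 0.04193×2.23×1698.2 = 13.60 mGal
Difference = 13.60 − (-42.30) = 55.90 mGal

55.9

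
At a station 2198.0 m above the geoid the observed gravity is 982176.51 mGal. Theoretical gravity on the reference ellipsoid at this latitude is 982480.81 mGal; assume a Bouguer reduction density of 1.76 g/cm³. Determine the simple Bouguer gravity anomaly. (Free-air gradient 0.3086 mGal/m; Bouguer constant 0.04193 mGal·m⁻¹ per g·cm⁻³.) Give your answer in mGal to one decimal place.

211.8

Free-air correction = 0.3086 × 2198.0 = 678.30 mGal
Free-air anomaly = 982176.51 − 982480.81 + (678.30) = 374.00 mGal
Bouguer slab correction = 0.04193 × 1.76 × 2198.0 = 162.21 mGal
Simple Bouguer anomaly = 374.00 − (162.21) = 211.79 mGal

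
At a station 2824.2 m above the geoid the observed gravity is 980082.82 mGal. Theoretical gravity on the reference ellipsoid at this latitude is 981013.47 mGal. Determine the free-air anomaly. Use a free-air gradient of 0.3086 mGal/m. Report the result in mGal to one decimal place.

-59.1

Free-air correction = 0.3086 × 2824.2 = 871.55 mGal
Free-air anomaly = 980082.82 − 981013.47 + (871.55) = -59.10 mGal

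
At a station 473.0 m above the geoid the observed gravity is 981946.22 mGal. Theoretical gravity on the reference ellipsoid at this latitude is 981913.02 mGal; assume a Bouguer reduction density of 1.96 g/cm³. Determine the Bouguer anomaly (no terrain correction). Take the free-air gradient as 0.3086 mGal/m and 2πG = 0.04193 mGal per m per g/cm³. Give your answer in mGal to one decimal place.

Free-air correction = 0.3086 × 473.0 = 145.97 mGal
Free-air anomaly = 981946.22 − 981913.02 + (145.97) = 179.17 mGal
Bouguer slab correction = 0.04193 × 1.96 × 473.0 = 38.87 mGal
Simple Bouguer anomaly = 179.17 − (38.87) = 140.30 mGal

140.3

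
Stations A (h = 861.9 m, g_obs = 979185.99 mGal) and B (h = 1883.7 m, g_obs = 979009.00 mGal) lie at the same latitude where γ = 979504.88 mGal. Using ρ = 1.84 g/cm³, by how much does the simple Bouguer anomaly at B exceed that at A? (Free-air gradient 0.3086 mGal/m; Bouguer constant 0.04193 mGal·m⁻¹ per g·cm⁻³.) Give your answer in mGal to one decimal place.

59.5

Δg_SB(A) = 979185.99 − 979504.88 + 0.3086×861.9 − 0.04193×1.84×861.9 = -119.40 mGal
Δg_SB(B) = 979009.00 − 979504.88 + 0.3086×1883.7 − 0.04193×1.84×1883.7 = -59.90 mGal
Difference = -59.90 − (-119.40) = 59.50 mGal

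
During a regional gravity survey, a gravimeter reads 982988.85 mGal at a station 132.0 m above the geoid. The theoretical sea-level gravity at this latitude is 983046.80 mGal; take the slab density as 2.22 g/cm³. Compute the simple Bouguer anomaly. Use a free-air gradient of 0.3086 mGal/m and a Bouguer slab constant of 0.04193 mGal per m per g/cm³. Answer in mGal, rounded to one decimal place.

-29.5

Free-air correction = 0.3086 × 132.0 = 40.74 mGal
Free-air anomaly = 982988.85 − 983046.80 + (40.74) = -17.21 mGal
Bouguer slab correction = 0.04193 × 2.22 × 132.0 = 12.29 mGal
Simple Bouguer anomaly = -17.21 − (12.29) = -29.50 mGal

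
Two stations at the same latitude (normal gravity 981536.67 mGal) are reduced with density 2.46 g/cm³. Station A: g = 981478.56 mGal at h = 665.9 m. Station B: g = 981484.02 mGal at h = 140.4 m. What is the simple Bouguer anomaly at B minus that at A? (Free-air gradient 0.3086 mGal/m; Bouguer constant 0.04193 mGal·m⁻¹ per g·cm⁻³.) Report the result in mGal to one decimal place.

Δg_SB(A) = 981478.56 − 981536.67 + 0.3086×665.9 − 0.04193×2.46×665.9 = 78.70 mGal
Δg_SB(B) = 981484.02 − 981536.67 + 0.3086×140.4 − 0.04193×2.46×140.4 = -23.80 mGal
Difference = -23.80 − (78.70) = -102.50 mGal

-102.5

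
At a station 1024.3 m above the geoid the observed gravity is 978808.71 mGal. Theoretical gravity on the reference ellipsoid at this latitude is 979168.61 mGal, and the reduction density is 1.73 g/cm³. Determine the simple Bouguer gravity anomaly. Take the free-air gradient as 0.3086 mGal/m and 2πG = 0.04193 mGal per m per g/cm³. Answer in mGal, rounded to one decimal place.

Free-air correction = 0.3086 × 1024.3 = 316.10 mGal
Free-air anomaly = 978808.71 − 979168.61 + (316.10) = -43.80 mGal
Bouguer slab correction = 0.04193 × 1.73 × 1024.3 = 74.30 mGal
Simple Bouguer anomaly = -43.80 − (74.30) = -118.10 mGal

-118.1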